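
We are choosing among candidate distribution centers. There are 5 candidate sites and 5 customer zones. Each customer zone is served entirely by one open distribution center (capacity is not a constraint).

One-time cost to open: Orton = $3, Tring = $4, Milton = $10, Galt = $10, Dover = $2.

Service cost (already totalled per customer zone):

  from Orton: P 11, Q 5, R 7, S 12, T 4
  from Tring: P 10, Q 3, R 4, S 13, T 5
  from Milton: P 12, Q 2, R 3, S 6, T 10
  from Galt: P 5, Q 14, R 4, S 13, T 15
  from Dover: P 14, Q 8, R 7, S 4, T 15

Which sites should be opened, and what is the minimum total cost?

Open Tring and Dover; minimum total cost 32.

For any fixed open set, each customer zone goes to its cheapest open site; total = fixed + service.
{Tring, Dover}: P→Tring 10, Q→Tring 3, R→Tring 4, S→Dover 4, T→Tring 5. Service 26; fixed 6; total 32.
{Orton, Tring, Dover}: P→Tring 10, Q→Tring 3, R→Tring 4, S→Dover 4, T→Orton 4. Service 25; fixed 9; total 34.
{Orton, Dover}: service 31 + fixed 5 = 36
{Orton, Tring, Milton, Galt, Dover}: P→Galt 5, Q→Milton 2, R→Milton 3, S→Dover 4, T→Orton 4. Service 18; fixed 29; total 47.
No other subset beats 32.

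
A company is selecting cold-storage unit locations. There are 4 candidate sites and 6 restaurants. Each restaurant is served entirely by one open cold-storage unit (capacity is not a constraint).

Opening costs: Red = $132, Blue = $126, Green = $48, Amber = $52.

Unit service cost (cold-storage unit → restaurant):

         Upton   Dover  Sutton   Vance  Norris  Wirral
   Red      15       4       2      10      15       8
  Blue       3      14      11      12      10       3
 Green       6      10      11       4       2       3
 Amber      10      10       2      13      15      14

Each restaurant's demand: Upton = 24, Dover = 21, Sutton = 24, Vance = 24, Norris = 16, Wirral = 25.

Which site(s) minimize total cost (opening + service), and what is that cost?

For any fixed open set, each restaurant goes to its cheapest open site; total = fixed + service.
{Red, Green}: Upton→Green 6·24=144, Dover→Red 4·21=84, Sutton→Red 2·24=48, Vance→Green 4·24=96, Norris→Green 2·16=32, Wirral→Green 3·25=75. Service 479; fixed 180; total 659.
{Green, Amber}: service 605 + fixed 100 = 705
{Red, Green, Amber}: Upton→Green 6·24=144, Dover→Red 4·21=84, Sutton→Red 2·24=48, Vance→Green 4·24=96, Norris→Green 2·16=32, Wirral→Green 3·25=75. Service 479; fixed 232; total 711.
{Red, Blue, Green, Amber}: service 407 + fixed 358 = 765
No other subset beats 659.

Open Red and Green; minimum total cost 659.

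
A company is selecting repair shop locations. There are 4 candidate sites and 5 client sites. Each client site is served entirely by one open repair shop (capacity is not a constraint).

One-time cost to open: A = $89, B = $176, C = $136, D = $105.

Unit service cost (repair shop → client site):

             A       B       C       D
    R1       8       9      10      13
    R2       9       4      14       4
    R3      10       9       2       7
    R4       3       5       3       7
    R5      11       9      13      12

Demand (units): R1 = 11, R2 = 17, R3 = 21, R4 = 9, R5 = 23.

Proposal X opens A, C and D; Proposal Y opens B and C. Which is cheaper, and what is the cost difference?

Proposal X: {A, C, D}: R1→A 8·11=88, R2→D 4·17=68, R3→C 2·21=42, R4→A 3·9=27, R5→A 11·23=253. Service 478; fixed 330; total 808.
Proposal Y: {B, C}: R1→B 9·11=99, R2→B 4·17=68, R3→C 2·21=42, R4→C 3·9=27, R5→B 9·23=207. Service 443; fixed 312; total 755.
Difference: |808 − 755| = 53.

Proposal Y is cheaper by 53.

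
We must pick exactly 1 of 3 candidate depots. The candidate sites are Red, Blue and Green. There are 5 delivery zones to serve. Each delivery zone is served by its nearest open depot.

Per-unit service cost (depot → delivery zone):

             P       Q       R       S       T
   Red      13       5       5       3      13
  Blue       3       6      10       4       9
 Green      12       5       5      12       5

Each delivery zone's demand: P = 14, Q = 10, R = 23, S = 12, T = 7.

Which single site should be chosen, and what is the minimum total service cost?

With exactly 1 open, each delivery zone uses its cheapest among the chosen.
{Blue}: P→Blue 3·14=42, Q→Blue 6·10=60, R→Blue 10·23=230, S→Blue 4·12=48, T→Blue 9·7=63. Service cost 443.
{Red}: service cost 474
{Green}: service cost 512
Among all 3 size-1 choices, {Blue} is lowest.

Choose Blue only; total service cost 443.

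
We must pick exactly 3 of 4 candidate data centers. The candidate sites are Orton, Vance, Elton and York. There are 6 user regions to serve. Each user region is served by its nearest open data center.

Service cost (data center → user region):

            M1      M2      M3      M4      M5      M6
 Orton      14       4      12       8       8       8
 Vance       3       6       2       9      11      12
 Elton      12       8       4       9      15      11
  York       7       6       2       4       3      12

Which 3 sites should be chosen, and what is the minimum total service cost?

Choose Orton, Vance and York; total service cost 24.

With exactly 3 open, each user region uses its cheapest among the chosen.
{Orton, Vance, York}: M1→Vance 3, M2→Orton 4, M3→Vance 2, M4→York 4, M5→York 3, M6→Orton 8. Service cost 24.
{Orton, Elton, York}: service cost 28
{Vance, Elton, York}: service cost 29
Among all 4 size-3 choices, {Orton, Vance, York} is lowest.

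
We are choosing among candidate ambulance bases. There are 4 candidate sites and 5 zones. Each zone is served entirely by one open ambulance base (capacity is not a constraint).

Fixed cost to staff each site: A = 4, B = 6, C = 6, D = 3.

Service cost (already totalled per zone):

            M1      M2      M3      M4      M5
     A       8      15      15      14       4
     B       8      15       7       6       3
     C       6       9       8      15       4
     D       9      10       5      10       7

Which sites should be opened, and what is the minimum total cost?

Open B and D; minimum total cost 41.

For any fixed open set, each zone goes to its cheapest open site; total = fixed + service.
{B, D}: M1→B 8, M2→D 10, M3→D 5, M4→B 6, M5→B 3. Service 32; fixed 9; total 41.
{B, C}: service 31 + fixed 12 = 43
{C, D}: service 34 + fixed 9 = 43
{A, B, C, D}: service 29 + fixed 19 = 48
No other subset beats 41.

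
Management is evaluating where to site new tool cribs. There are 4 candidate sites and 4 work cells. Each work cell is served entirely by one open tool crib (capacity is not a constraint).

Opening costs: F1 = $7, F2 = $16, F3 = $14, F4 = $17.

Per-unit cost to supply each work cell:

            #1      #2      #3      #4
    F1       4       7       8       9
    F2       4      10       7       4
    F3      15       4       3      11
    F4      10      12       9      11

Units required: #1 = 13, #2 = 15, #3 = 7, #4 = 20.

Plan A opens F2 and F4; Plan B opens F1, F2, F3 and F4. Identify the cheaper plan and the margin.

Plan B is cheaper by 97.

Plan A: {F2, F4}: #1→F2 4·13=52, #2→F2 10·15=150, #3→F2 7·7=49, #4→F2 4·20=80. Service 331; fixed 33; total 364.
Plan B: {F1, F2, F3, F4}: #1→F1 4·13=52, #2→F3 4·15=60, #3→F3 3·7=21, #4→F2 4·20=80. Service 213; fixed 54; total 267.
Difference: |364 − 267| = 97.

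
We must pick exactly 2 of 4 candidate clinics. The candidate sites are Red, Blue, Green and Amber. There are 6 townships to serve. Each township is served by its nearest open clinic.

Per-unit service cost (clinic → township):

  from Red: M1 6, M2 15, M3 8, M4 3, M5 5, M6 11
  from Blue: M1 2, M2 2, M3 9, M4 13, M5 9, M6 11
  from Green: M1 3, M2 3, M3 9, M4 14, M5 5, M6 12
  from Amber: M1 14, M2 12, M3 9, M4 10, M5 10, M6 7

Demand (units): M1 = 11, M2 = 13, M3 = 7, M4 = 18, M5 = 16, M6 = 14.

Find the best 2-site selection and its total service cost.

With exactly 2 open, each township uses its cheapest among the chosen.
{Red, Blue}: M1→Blue 2·11=22, M2→Blue 2·13=26, M3→Red 8·7=56, M4→Red 3·18=54, M5→Red 5·16=80, M6→Red 11·14=154. Service cost 392.
{Red, Green}: service cost 416
{Green, Amber}: service cost 493
Among all 6 size-2 choices, {Red, Blue} is lowest.

Choose Red and Blue; total service cost 392.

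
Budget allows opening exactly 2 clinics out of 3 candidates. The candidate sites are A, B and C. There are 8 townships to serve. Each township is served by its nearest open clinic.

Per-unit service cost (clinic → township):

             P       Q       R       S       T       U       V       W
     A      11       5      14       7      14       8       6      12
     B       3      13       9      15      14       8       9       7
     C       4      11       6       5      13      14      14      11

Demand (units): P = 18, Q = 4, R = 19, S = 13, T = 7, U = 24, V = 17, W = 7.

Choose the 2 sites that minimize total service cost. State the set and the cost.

With exactly 2 open, each township uses its cheapest among the chosen.
{A, C}: P→C 4·18=72, Q→A 5·4=20, R→C 6·19=114, S→C 5·13=65, T→C 13·7=91, U→A 8·24=192, V→A 6·17=102, W→C 11·7=77. Service cost 733.
{B, C}: service cost 762
{A, B}: service cost 777
Among all 3 size-2 choices, {A, C} is lowest.

Choose A and C; total service cost 733.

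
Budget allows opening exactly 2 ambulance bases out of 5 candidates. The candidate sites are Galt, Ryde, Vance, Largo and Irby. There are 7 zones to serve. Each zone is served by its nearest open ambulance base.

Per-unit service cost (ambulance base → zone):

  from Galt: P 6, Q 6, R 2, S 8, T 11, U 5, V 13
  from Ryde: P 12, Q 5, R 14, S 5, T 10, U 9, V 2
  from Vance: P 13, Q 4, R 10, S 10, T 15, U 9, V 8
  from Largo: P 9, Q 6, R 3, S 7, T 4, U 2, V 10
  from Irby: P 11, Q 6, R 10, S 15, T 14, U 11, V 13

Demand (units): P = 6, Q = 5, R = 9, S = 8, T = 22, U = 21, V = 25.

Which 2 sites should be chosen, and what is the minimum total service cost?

With exactly 2 open, each zone uses its cheapest among the chosen.
{Ryde, Largo}: P→Largo 9·6=54, Q→Ryde 5·5=25, R→Largo 3·9=27, S→Ryde 5·8=40, T→Largo 4·22=88, U→Largo 2·21=42, V→Ryde 2·25=50. Service cost 326.
{Vance, Largo}: service cost 487
{Galt, Ryde}: service cost 494
Among all 10 size-2 choices, {Ryde, Largo} is lowest.

Choose Ryde and Largo; total service cost 326.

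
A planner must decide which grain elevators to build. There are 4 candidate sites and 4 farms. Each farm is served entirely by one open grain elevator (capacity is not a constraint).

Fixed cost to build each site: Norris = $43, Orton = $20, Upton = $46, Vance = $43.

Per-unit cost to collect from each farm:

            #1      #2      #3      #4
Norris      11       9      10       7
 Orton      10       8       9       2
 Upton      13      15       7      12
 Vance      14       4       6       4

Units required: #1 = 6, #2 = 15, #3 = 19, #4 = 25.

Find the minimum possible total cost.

Minimum total cost: 347

For any fixed open set, each farm goes to its cheapest open site; total = fixed + service.
{Orton, Vance}: #1→Orton 10·6=60, #2→Vance 4·15=60, #3→Vance 6·19=114, #4→Orton 2·25=50. Service 284; fixed 63; total 347.
{Norris, Orton, Vance}: #1→Orton 10·6=60, #2→Vance 4·15=60, #3→Vance 6·19=114, #4→Orton 2·25=50. Service 284; fixed 106; total 390.
{Orton, Upton, Vance}: #1→Orton 10·6=60, #2→Vance 4·15=60, #3→Vance 6·19=114, #4→Orton 2·25=50. Service 284; fixed 109; total 393.
{Norris, Orton, Upton, Vance}: service 284 + fixed 152 = 436
No other subset beats 347.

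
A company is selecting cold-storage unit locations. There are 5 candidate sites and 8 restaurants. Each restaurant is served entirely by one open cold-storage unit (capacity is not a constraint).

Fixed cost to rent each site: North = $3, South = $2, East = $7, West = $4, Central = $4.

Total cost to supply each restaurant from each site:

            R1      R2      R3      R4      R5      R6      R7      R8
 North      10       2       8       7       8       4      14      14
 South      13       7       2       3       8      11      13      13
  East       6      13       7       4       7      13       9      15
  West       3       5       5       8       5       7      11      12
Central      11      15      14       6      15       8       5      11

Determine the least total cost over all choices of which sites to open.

For any fixed open set, each restaurant goes to its cheapest open site; total = fixed + service.
{North, South, West, Central}: R1→West 3, R2→North 2, R3→South 2, R4→South 3, R5→West 5, R6→North 4, R7→Central 5, R8→Central 11. Service 35; fixed 13; total 48.
{North, South, West}: R1→West 3, R2→North 2, R3→South 2, R4→South 3, R5→West 5, R6→North 4, R7→West 11, R8→West 12. Service 42; fixed 9; total 51.
{South, West, Central}: R1→West 3, R2→West 5, R3→South 2, R4→South 3, R5→West 5, R6→West 7, R7→Central 5, R8→Central 11. Service 41; fixed 10; total 51.
{North, South, East, West, Central}: R1→West 3, R2→North 2, R3→South 2, R4→South 3, R5→West 5, R6→North 4, R7→Central 5, R8→Central 11. Service 35; fixed 20; total 55.
No other subset beats 48.

Minimum total cost: 48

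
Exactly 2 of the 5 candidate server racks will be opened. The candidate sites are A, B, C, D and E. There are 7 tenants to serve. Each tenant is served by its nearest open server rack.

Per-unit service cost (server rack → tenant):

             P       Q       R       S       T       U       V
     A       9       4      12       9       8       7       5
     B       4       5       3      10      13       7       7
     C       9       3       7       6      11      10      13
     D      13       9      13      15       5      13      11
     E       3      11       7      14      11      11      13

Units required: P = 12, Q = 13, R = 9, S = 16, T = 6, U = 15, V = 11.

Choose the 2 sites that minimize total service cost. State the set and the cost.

With exactly 2 open, each tenant uses its cheapest among the chosen.
{B, C}: P→B 4·12=48, Q→C 3·13=39, R→B 3·9=27, S→C 6·16=96, T→C 11·6=66, U→B 7·15=105, V→B 7·11=77. Service cost 458.
{A, B}: service cost 479
{A, E}: service cost 503
Among all 10 size-2 choices, {B, C} is lowest.

Choose B and C; total service cost 458.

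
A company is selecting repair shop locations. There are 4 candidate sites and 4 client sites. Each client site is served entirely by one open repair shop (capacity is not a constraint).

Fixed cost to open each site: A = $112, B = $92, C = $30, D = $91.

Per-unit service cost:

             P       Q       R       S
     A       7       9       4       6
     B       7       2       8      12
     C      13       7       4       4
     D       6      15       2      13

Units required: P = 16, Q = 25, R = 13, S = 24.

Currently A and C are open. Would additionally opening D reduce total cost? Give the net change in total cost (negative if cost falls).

No — net change +49 (cost rises by 49).

Current service cost with {A, C}: 435.
Adding D: each client site re-picks its cheapest; new service cost 393, saving 42.
Extra fixed cost: 91. Net change = 91 − 42 = 49.
(Totals: 577 → 626.)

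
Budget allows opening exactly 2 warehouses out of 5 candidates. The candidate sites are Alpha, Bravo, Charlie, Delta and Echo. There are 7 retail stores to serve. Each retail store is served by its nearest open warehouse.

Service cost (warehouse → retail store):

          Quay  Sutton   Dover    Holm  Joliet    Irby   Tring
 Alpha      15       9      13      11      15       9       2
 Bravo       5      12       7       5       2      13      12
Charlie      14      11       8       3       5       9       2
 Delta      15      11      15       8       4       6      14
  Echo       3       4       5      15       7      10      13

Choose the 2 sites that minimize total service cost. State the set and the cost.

With exactly 2 open, each retail store uses its cheapest among the chosen.
{Charlie, Echo}: Quay→Echo 3, Sutton→Echo 4, Dover→Echo 5, Holm→Charlie 3, Joliet→Charlie 5, Irby→Charlie 9, Tring→Charlie 2. Service cost 31.
{Alpha, Bravo}: service cost 39
{Bravo, Charlie}: service cost 39
Among all 10 size-2 choices, {Charlie, Echo} is lowest.

Choose Charlie and Echo; total service cost 31.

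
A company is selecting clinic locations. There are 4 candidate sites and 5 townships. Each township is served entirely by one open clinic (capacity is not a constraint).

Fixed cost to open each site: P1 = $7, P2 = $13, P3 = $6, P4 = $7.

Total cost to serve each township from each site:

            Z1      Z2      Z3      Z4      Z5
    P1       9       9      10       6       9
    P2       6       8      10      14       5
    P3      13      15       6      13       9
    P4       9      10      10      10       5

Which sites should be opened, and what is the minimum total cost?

For any fixed open set, each township goes to its cheapest open site; total = fixed + service.
{P1}: Z1→P1 9, Z2→P1 9, Z3→P1 10, Z4→P1 6, Z5→P1 9. Service 43; fixed 7; total 50.
{P4}: Z1→P4 9, Z2→P4 10, Z3→P4 10, Z4→P4 10, Z5→P4 5. Service 44; fixed 7; total 51.
{P1, P3}: Z1→P1 9, Z2→P1 9, Z3→P3 6, Z4→P1 6, Z5→P1 9. Service 39; fixed 13; total 52.
{P1, P2, P3, P4}: Z1→P2 6, Z2→P2 8, Z3→P3 6, Z4→P1 6, Z5→P2 5. Service 31; fixed 33; total 64.
No other subset beats 50.

Open P1 only; minimum total cost 50.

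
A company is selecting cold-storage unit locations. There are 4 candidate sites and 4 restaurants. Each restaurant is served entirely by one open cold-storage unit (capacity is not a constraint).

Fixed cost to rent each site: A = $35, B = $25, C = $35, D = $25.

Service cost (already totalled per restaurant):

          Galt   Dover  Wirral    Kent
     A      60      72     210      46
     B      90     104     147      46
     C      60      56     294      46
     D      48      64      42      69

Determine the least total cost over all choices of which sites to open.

Minimum total cost: 248

For any fixed open set, each restaurant goes to its cheapest open site; total = fixed + service.
{D}: Galt→D 48, Dover→D 64, Wirral→D 42, Kent→D 69. Service 223; fixed 25; total 248.
{B, D}: service 200 + fixed 50 = 250
{C, D}: service 192 + fixed 60 = 252
{A, B, C, D}: Galt→D 48, Dover→C 56, Wirral→D 42, Kent→A 46. Service 192; fixed 120; total 312.
(All 15 nonempty subsets were checked; D only is lowest.)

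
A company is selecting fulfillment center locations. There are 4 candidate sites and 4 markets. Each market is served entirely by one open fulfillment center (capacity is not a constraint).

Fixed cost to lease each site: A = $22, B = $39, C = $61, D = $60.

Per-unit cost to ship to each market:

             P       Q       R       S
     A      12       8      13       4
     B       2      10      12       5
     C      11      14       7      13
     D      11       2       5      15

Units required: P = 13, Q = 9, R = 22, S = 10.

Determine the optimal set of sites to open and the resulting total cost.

Open B and D; minimum total cost 303.

For any fixed open set, each market goes to its cheapest open site; total = fixed + service.
{B, D}: P→B 2·13=26, Q→D 2·9=18, R→D 5·22=110, S→B 5·10=50. Service 204; fixed 99; total 303.
{A, B, D}: service 194 + fixed 121 = 315
{B, C, D}: service 204 + fixed 160 = 364
{A, B, C, D}: service 194 + fixed 182 = 376
No other subset beats 303.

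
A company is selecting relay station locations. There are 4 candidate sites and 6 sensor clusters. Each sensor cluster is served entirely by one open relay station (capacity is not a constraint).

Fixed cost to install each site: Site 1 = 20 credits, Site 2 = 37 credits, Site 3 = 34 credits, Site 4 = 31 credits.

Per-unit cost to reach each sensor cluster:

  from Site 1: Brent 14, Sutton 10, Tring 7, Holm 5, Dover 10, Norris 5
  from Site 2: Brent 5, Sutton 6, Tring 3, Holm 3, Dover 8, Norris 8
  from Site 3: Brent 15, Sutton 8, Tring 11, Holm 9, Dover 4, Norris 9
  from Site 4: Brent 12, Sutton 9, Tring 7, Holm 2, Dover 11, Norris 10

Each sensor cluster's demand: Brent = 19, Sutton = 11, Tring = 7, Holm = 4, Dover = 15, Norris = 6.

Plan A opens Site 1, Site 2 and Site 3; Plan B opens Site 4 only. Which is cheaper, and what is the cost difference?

Plan A: {Site 1, Site 2, Site 3}: Brent→Site 2 5·19=95, Sutton→Site 2 6·11=66, Tring→Site 2 3·7=21, Holm→Site 2 3·4=12, Dover→Site 3 4·15=60, Norris→Site 1 5·6=30. Service 284; fixed 91; total 375.
Plan B: {Site 4}: Brent→Site 4 12·19=228, Sutton→Site 4 9·11=99, Tring→Site 4 7·7=49, Holm→Site 4 2·4=8, Dover→Site 4 11·15=165, Norris→Site 4 10·6=60. Service 609; fixed 31; total 640.
Difference: |375 − 640| = 265.

Plan A is cheaper by 265.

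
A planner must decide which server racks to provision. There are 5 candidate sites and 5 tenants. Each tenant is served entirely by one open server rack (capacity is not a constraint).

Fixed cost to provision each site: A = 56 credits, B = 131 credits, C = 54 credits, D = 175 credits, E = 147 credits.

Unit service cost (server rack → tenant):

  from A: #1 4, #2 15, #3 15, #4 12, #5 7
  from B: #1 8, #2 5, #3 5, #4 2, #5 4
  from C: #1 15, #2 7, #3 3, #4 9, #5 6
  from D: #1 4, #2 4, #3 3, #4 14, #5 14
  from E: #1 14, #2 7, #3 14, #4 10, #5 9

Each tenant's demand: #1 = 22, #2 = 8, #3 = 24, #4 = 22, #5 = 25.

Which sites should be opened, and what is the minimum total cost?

Open A and B; minimum total cost 579.

For any fixed open set, each tenant goes to its cheapest open site; total = fixed + service.
{A, B}: #1→A 4·22=88, #2→B 5·8=40, #3→B 5·24=120, #4→B 2·22=44, #5→B 4·25=100. Service 392; fixed 187; total 579.
{A, B, C}: service 344 + fixed 241 = 585
{B}: #1→B 8·22=176, #2→B 5·8=40, #3→B 5·24=120, #4→B 2·22=44, #5→B 4·25=100. Service 480; fixed 131; total 611.
{A, B, C, D, E}: #1→A 4·22=88, #2→D 4·8=32, #3→C 3·24=72, #4→B 2·22=44, #5→B 4·25=100. Service 336; fixed 563; total 899.
No other subset beats 579.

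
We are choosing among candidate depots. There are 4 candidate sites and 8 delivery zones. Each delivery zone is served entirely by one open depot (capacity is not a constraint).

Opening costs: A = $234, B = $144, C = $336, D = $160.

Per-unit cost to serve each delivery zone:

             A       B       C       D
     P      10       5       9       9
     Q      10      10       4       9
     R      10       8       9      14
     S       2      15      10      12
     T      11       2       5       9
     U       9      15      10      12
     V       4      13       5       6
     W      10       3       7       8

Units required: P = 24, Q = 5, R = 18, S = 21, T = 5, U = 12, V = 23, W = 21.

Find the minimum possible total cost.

Minimum total cost: 1007

For any fixed open set, each delivery zone goes to its cheapest open site; total = fixed + service.
{A, B}: P→B 5·24=120, Q→A 10·5=50, R→B 8·18=144, S→A 2·21=42, T→B 2·5=10, U→A 9·12=108, V→A 4·23=92, W→B 3·21=63. Service 629; fixed 378; total 1007.
{A, B, D}: service 624 + fixed 538 = 1162
{A}: P→A 10·24=240, Q→A 10·5=50, R→A 10·18=180, S→A 2·21=42, T→A 11·5=55, U→A 9·12=108, V→A 4·23=92, W→A 10·21=210. Service 977; fixed 234; total 1211.
{A, B, C, D}: service 599 + fixed 874 = 1473
No other subset beats 1007.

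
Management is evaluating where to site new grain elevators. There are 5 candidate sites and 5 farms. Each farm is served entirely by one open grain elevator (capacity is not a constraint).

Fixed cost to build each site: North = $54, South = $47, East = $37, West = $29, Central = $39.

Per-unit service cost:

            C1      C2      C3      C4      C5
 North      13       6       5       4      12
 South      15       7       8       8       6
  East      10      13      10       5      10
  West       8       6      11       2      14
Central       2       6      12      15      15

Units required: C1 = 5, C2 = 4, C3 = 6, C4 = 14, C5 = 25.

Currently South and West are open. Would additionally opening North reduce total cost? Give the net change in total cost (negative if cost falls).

No — net change +36 (cost rises by 36).

Current service cost with {South, West}: 290.
Adding North: each farm re-picks its cheapest; new service cost 272, saving 18.
Extra fixed cost: 54. Net change = 54 − 18 = 36.
(Totals: 366 → 402.)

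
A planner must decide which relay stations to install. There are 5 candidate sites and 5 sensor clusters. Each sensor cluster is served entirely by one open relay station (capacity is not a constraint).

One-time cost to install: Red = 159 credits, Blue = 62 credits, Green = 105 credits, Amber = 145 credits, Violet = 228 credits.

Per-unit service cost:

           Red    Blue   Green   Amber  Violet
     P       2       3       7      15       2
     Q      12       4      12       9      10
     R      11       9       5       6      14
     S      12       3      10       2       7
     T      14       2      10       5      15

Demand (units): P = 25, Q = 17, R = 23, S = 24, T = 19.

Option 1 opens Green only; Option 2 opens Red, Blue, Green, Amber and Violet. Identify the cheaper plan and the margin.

Option 1: {Green}: P→Green 7·25=175, Q→Green 12·17=204, R→Green 5·23=115, S→Green 10·24=240, T→Green 10·19=190. Service 924; fixed 105; total 1029.
Option 2: {Red, Blue, Green, Amber, Violet}: P→Red 2·25=50, Q→Blue 4·17=68, R→Green 5·23=115, S→Amber 2·24=48, T→Blue 2·19=38. Service 319; fixed 699; total 1018.
Difference: |1029 − 1018| = 11.

Option 2 is cheaper by 11.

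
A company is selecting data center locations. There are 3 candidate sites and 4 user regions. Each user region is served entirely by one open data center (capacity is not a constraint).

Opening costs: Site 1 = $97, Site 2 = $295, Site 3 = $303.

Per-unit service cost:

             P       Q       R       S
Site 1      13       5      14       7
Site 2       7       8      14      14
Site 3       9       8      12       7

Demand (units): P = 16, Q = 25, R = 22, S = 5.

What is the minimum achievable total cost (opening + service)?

For any fixed open set, each user region goes to its cheapest open site; total = fixed + service.
{Site 1}: P→Site 1 13·16=208, Q→Site 1 5·25=125, R→Site 1 14·22=308, S→Site 1 7·5=35. Service 676; fixed 97; total 773.
{Site 3}: service 643 + fixed 303 = 946
{Site 1, Site 3}: service 568 + fixed 400 = 968
{Site 1, Site 2, Site 3}: service 536 + fixed 695 = 1231
No other subset beats 773.

Minimum total cost: 773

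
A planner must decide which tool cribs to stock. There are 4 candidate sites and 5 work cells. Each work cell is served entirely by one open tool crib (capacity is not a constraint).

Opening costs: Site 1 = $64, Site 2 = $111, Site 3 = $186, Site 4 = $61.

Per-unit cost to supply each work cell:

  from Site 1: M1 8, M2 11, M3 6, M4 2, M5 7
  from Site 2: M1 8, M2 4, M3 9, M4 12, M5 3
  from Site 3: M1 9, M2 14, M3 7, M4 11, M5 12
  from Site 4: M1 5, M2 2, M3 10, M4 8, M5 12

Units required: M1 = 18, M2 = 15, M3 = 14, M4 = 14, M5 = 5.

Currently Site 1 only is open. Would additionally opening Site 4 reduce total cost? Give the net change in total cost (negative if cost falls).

Current service cost with {Site 1}: 456.
Adding Site 4: each work cell re-picks its cheapest; new service cost 267, saving 189.
Extra fixed cost: 61. Net change = 61 − 189 = -128.
(Totals: 520 → 392.)

Yes — net change −128 (cost falls by 128).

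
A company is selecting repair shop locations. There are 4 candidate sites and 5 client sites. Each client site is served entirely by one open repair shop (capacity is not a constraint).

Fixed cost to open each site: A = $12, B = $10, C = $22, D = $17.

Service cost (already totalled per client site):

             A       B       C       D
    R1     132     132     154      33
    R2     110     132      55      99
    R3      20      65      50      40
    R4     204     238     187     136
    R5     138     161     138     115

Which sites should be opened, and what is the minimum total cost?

Open A, C and D; minimum total cost 410.

For any fixed open set, each client site goes to its cheapest open site; total = fixed + service.
{A, C, D}: R1→D 33, R2→C 55, R3→A 20, R4→D 136, R5→D 115. Service 359; fixed 51; total 410.
{C, D}: R1→D 33, R2→C 55, R3→D 40, R4→D 136, R5→D 115. Service 379; fixed 39; total 418.
{A, B, C, D}: R1→D 33, R2→C 55, R3→A 20, R4→D 136, R5→D 115. Service 359; fixed 61; total 420.
{B}: R1→B 132, R2→B 132, R3→B 65, R4→B 238, R5→B 161. Service 728; fixed 10; total 738.
No other subset beats 410.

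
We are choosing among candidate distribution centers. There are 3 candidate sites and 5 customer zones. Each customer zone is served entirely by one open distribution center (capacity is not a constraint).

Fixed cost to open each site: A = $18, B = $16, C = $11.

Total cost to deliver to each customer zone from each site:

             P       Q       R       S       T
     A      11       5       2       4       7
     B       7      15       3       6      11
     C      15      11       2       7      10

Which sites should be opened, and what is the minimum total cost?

For any fixed open set, each customer zone goes to its cheapest open site; total = fixed + service.
{A}: P→A 11, Q→A 5, R→A 2, S→A 4, T→A 7. Service 29; fixed 18; total 47.
{C}: P→C 15, Q→C 11, R→C 2, S→C 7, T→C 10. Service 45; fixed 11; total 56.
{A, C}: service 29 + fixed 29 = 58
{A, B, C}: service 25 + fixed 45 = 70
No other subset beats 47.

Open A only; minimum total cost 47.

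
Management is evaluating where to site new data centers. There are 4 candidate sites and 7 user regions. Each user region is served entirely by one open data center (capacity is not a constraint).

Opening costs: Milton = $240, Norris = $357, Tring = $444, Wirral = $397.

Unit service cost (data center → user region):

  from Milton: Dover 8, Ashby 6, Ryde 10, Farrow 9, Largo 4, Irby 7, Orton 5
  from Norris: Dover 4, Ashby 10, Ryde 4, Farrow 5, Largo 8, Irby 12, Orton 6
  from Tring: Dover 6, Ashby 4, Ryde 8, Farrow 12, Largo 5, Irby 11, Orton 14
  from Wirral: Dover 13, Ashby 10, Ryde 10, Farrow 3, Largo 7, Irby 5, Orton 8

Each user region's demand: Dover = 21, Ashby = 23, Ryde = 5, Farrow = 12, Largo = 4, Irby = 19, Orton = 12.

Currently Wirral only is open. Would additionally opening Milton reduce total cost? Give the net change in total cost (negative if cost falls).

Current service cost with {Wirral}: 808.
Adding Milton: each user region re-picks its cheapest; new service cost 563, saving 245.
Extra fixed cost: 240. Net change = 240 − 245 = -5.
(Totals: 1205 → 1200.)

Yes — net change −5 (cost falls by 5).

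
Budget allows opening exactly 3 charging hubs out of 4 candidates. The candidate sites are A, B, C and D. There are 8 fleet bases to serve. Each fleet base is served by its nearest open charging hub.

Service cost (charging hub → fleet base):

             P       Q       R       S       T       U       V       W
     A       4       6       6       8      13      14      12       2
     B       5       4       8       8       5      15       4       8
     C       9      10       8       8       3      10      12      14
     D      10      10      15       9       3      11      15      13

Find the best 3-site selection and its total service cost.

With exactly 3 open, each fleet base uses its cheapest among the chosen.
{A, B, C}: P→A 4, Q→B 4, R→A 6, S→A 8, T→C 3, U→C 10, V→B 4, W→A 2. Service cost 41.
{A, B, D}: service cost 42
{B, C, D}: service cost 50
Among all 4 size-3 choices, {A, B, C} is lowest.

Choose A, B and C; total service cost 41.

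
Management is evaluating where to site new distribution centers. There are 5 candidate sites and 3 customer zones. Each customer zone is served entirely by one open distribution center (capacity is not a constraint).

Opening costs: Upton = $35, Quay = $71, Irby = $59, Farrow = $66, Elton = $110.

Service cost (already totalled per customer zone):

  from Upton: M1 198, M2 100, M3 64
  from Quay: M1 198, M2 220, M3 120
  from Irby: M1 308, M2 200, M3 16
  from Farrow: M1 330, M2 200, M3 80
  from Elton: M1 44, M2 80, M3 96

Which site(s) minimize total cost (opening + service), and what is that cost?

Open Irby and Elton; minimum total cost 309.

For any fixed open set, each customer zone goes to its cheapest open site; total = fixed + service.
{Irby, Elton}: M1→Elton 44, M2→Elton 80, M3→Irby 16. Service 140; fixed 169; total 309.
{Elton}: M1→Elton 44, M2→Elton 80, M3→Elton 96. Service 220; fixed 110; total 330.
{Upton, Elton}: service 188 + fixed 145 = 333
{Upton, Quay, Irby, Farrow, Elton}: M1→Elton 44, M2→Elton 80, M3→Irby 16. Service 140; fixed 341; total 481.
No other subset beats 309.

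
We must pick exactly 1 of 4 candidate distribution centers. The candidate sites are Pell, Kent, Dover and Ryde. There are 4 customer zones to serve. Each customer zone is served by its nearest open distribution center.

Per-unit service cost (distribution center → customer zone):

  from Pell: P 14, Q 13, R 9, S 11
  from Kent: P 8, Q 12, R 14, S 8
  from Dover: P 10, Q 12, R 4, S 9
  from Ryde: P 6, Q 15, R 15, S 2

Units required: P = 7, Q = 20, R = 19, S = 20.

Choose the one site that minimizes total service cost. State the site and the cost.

With exactly 1 open, each customer zone uses its cheapest among the chosen.
{Dover}: P→Dover 10·7=70, Q→Dover 12·20=240, R→Dover 4·19=76, S→Dover 9·20=180. Service cost 566.
{Ryde}: service cost 667
{Kent}: service cost 722
Among all 4 size-1 choices, {Dover} is lowest.

Choose Dover only; total service cost 566.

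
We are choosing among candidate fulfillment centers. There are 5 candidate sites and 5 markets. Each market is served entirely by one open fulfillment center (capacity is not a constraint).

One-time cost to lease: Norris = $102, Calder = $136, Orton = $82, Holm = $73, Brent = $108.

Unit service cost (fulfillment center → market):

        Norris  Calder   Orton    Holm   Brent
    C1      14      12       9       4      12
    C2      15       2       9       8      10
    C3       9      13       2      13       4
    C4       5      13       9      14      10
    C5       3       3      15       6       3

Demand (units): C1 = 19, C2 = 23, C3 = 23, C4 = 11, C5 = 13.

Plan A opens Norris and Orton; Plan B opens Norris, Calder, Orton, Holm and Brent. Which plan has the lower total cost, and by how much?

Plan A: {Norris, Orton}: C1→Orton 9·19=171, C2→Orton 9·23=207, C3→Orton 2·23=46, C4→Norris 5·11=55, C5→Norris 3·13=39. Service 518; fixed 184; total 702.
Plan B: {Norris, Calder, Orton, Holm, Brent}: C1→Holm 4·19=76, C2→Calder 2·23=46, C3→Orton 2·23=46, C4→Norris 5·11=55, C5→Norris 3·13=39. Service 262; fixed 501; total 763.
Difference: |702 − 763| = 61.

Plan A is cheaper by 61.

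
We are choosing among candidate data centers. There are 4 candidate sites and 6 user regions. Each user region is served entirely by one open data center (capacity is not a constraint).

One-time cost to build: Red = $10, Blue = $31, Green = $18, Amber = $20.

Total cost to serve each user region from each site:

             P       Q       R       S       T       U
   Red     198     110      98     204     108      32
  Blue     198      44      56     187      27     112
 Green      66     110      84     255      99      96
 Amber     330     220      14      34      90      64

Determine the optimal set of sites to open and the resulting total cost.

For any fixed open set, each user region goes to its cheapest open site; total = fixed + service.
{Red, Blue, Green, Amber}: P→Green 66, Q→Blue 44, R→Amber 14, S→Amber 34, T→Blue 27, U→Red 32. Service 217; fixed 79; total 296.
{Blue, Green, Amber}: P→Green 66, Q→Blue 44, R→Amber 14, S→Amber 34, T→Blue 27, U→Amber 64. Service 249; fixed 69; total 318.
{Red, Green, Amber}: service 346 + fixed 48 = 394
{Red}: P→Red 198, Q→Red 110, R→Red 98, S→Red 204, T→Red 108, U→Red 32. Service 750; fixed 10; total 760.
No other subset beats 296.

Open Red, Blue, Green and Amber; minimum total cost 296.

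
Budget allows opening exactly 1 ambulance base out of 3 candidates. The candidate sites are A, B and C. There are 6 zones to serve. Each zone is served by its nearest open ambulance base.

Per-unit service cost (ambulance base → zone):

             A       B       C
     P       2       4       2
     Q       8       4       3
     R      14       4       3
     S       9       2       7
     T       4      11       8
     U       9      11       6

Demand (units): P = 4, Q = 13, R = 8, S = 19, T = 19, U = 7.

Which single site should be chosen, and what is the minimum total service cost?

Choose C only; total service cost 398.

With exactly 1 open, each zone uses its cheapest among the chosen.
{C}: P→C 2·4=8, Q→C 3·13=39, R→C 3·8=24, S→C 7·19=133, T→C 8·19=152, U→C 6·7=42. Service cost 398.
{B}: service cost 424
{A}: service cost 534
Among all 3 size-1 choices, {C} is lowest.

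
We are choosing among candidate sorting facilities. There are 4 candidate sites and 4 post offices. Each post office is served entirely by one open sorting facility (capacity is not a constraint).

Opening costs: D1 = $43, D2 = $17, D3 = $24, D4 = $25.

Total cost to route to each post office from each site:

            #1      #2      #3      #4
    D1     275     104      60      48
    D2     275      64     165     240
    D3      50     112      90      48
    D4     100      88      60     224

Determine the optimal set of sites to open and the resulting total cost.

For any fixed open set, each post office goes to its cheapest open site; total = fixed + service.
{D2, D3, D4}: #1→D3 50, #2→D2 64, #3→D4 60, #4→D3 48. Service 222; fixed 66; total 288.
{D2, D3}: #1→D3 50, #2→D2 64, #3→D3 90, #4→D3 48. Service 252; fixed 41; total 293.
{D3, D4}: service 246 + fixed 49 = 295
{D1, D2, D3, D4}: service 222 + fixed 109 = 331
No other subset beats 288.

Open D2, D3 and D4; minimum total cost 288.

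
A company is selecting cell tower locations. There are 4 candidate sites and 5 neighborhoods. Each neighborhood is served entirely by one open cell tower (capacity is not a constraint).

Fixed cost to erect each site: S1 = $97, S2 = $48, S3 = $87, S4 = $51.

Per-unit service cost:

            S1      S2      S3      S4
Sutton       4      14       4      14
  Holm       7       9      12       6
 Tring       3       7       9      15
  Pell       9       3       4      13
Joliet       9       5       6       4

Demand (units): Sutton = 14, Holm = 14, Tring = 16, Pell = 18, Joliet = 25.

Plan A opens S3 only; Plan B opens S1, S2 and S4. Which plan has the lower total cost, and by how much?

Plan A: {S3}: Sutton→S3 4·14=56, Holm→S3 12·14=168, Tring→S3 9·16=144, Pell→S3 4·18=72, Joliet→S3 6·25=150. Service 590; fixed 87; total 677.
Plan B: {S1, S2, S4}: Sutton→S1 4·14=56, Holm→S4 6·14=84, Tring→S1 3·16=48, Pell→S2 3·18=54, Joliet→S4 4·25=100. Service 342; fixed 196; total 538.
Difference: |677 − 538| = 139.

Plan B is cheaper by 139.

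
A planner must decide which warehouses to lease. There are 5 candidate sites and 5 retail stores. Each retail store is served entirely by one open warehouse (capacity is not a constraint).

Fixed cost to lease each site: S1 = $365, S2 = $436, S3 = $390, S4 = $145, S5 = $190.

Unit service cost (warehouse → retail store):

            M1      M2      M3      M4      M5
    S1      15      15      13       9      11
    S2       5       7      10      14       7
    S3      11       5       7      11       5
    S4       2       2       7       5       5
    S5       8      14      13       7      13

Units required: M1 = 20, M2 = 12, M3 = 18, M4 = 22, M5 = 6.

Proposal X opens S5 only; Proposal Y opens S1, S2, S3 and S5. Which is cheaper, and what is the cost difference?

Proposal X: {S5}: M1→S5 8·20=160, M2→S5 14·12=168, M3→S5 13·18=234, M4→S5 7·22=154, M5→S5 13·6=78. Service 794; fixed 190; total 984.
Proposal Y: {S1, S2, S3, S5}: M1→S2 5·20=100, M2→S3 5·12=60, M3→S3 7·18=126, M4→S5 7·22=154, M5→S3 5·6=30. Service 470; fixed 1381; total 1851.
Difference: |984 − 1851| = 867.

Proposal X is cheaper by 867.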